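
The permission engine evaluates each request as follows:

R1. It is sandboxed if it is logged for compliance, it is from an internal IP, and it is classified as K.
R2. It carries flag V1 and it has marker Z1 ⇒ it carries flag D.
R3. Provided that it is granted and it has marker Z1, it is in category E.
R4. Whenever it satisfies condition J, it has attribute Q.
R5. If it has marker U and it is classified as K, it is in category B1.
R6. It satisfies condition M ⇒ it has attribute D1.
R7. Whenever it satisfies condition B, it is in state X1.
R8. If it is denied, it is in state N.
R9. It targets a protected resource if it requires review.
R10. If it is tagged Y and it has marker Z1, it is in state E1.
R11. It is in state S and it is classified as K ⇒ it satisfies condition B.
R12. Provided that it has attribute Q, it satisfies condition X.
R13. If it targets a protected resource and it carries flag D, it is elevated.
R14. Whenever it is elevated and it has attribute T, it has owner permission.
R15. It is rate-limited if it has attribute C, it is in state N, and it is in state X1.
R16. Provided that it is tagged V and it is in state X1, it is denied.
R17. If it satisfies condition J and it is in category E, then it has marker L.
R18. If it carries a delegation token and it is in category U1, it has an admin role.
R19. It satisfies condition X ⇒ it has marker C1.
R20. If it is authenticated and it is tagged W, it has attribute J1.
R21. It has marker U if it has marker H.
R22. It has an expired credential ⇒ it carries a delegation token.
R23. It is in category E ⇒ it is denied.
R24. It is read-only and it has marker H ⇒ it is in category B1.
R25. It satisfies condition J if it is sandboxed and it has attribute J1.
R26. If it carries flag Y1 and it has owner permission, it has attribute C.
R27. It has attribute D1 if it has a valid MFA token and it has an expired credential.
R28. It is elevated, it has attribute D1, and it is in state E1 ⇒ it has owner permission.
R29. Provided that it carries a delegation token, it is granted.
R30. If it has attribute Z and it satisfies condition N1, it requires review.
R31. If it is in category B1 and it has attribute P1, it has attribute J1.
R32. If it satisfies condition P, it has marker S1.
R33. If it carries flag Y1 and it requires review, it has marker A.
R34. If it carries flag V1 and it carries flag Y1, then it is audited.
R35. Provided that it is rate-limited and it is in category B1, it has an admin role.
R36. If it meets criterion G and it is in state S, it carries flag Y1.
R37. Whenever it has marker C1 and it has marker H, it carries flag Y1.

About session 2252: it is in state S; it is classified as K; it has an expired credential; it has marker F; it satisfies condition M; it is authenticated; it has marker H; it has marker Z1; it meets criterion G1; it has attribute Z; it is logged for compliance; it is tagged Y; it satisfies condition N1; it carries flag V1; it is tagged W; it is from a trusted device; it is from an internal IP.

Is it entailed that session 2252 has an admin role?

Yes

By R1 (it is logged for compliance, it is from an internal IP, it is classified as K): it is sandboxed.
By R2 (it carries flag V1, it has marker Z1): it carries flag D.
By R6 (it satisfies condition M): it has attribute D1.
By R10 (it is tagged Y, it has marker Z1): it is in state E1.
By R11 (it is in state S, it is classified as K): it satisfies condition B.
By R20 (it is authenticated, it is tagged W): it has attribute J1.
By R21 (it has marker H): it has marker U.
By R22 (it has an expired credential): it carries a delegation token.
By R25 (it is sandboxed, it has attribute J1): it satisfies condition J.
By R29 (it carries a delegation token): it is granted.
By R30 (it has attribute Z, it satisfies condition N1): it requires review.
By R3 (it is granted, it has marker Z1): it is in category E.
By R4 (it satisfies condition J): it has attribute Q.
By R5 (it has marker U, it is classified as K): it is in category B1.
By R7 (it satisfies condition B): it is in state X1.
By R9 (it requires review): it targets a protected resource.
By R12 (it has attribute Q): it satisfies condition X.
By R13 (it targets a protected resource, it carries flag D): it is elevated.
By R19 (it satisfies condition X): it has marker C1.
By R23 (it is in category E): it is denied.
By R28 (it is elevated, it has attribute D1, it is in state E1): it has owner permission.
By R37 (it has marker C1, it has marker H): it carries flag Y1.
By R8 (it is denied): it is in state N.
By R26 (it carries flag Y1, it has owner permission): it has attribute C.
By R15 (it has attribute C, it is in state N, it is in state X1): it is rate-limited.
By R35 (it is rate-limited, it is in category B1): it has an admin role.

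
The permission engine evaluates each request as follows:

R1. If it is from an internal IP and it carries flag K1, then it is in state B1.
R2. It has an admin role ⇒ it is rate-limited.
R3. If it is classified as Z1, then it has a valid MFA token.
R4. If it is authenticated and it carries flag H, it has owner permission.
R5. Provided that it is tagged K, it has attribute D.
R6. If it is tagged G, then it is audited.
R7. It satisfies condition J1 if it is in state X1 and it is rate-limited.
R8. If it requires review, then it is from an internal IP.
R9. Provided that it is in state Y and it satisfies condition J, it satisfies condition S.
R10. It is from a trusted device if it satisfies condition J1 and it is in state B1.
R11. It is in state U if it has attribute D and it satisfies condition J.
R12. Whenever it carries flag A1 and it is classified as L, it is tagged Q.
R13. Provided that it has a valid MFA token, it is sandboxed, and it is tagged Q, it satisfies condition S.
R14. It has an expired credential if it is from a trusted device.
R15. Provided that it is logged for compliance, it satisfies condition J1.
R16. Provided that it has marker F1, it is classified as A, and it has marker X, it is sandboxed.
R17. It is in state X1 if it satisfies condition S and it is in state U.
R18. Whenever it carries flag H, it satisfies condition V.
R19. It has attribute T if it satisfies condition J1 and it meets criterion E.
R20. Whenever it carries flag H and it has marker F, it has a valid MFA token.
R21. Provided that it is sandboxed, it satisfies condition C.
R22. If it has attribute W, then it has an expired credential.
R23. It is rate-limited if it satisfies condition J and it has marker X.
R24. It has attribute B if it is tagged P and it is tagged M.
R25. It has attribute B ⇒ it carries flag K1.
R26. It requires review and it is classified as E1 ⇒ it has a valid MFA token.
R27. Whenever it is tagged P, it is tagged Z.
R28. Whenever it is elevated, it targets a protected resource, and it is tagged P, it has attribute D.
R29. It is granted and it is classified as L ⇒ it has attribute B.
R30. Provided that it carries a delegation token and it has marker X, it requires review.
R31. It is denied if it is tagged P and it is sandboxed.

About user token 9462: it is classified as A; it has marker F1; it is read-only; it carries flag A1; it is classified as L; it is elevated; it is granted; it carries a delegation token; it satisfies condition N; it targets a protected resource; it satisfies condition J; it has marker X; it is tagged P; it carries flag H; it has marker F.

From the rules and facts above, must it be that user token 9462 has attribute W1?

No

Forward chaining from the given facts derives: is tagged Q, is sandboxed, satisfies condition V, has a valid MFA token, satisfies condition C, is rate-limited, is tagged Z, has attribute D, has attribute B, requires review, is denied, is from an internal IP, is in state U, satisfies condition S, is in state X1, carries flag K1, is in state B1, satisfies condition J1, is from a trusted device, has an expired credential.
No rule has "it has attribute W1" as its conclusion, and it is not among the given facts.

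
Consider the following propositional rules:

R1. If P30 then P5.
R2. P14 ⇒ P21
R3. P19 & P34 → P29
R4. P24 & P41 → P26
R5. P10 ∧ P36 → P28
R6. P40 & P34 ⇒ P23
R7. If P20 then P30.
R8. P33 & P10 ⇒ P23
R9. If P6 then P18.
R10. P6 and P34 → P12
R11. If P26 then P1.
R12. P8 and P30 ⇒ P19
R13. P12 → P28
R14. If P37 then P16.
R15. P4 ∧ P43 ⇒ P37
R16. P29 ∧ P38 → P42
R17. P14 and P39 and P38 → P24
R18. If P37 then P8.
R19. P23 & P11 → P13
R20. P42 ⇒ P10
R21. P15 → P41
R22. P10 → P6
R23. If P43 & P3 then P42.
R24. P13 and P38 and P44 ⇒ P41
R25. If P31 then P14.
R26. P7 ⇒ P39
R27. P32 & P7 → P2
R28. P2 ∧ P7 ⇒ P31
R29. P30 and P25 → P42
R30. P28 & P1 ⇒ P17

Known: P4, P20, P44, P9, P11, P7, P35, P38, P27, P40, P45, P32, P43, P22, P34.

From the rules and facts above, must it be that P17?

Yes

P23  (by R6: P40, P34)
P30  (by R7: P20)
P37  (by R15: P4, P43)
P8  (by R18: P37)
P13  (by R19: P23, P11)
P41  (by R24: P13, P38, P44)
P39  (by R26: P7)
P2  (by R27: P32, P7)
P31  (by R28: P2, P7)
P19  (by R12: P8, P30)
P14  (by R25: P31)
P29  (by R3: P19, P34)
P42  (by R16: P29, P38)
P24  (by R17: P14, P39, P38)
P10  (by R20: P42)
P6  (by R22: P10)
P26  (by R4: P24, P41)
P12  (by R10: P6, P34)
P1  (by R11: P26)
P28  (by R13: P12)
P17  (by R30: P28, P1)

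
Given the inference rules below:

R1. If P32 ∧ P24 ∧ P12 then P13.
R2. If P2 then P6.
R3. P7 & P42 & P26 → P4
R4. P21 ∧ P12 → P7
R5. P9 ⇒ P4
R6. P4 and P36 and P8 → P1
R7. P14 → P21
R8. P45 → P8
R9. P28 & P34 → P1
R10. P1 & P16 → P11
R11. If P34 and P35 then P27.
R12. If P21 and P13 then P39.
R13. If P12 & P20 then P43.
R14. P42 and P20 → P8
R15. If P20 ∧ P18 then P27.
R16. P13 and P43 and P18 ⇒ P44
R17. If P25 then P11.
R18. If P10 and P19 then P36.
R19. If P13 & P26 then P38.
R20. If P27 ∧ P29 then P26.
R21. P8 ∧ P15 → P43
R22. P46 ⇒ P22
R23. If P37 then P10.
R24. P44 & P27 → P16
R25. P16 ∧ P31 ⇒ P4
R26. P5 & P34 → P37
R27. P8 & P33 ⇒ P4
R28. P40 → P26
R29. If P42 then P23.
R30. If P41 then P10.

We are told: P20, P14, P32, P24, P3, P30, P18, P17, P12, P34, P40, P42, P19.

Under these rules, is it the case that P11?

No

Forward chaining from the given facts derives: P13, P21, P39, P43, P8, P27, P44, P16, P26, P23, P7, P38, P4.
Rules concluding P11: R10 needs P1; R17 needs P25 — none of these are established.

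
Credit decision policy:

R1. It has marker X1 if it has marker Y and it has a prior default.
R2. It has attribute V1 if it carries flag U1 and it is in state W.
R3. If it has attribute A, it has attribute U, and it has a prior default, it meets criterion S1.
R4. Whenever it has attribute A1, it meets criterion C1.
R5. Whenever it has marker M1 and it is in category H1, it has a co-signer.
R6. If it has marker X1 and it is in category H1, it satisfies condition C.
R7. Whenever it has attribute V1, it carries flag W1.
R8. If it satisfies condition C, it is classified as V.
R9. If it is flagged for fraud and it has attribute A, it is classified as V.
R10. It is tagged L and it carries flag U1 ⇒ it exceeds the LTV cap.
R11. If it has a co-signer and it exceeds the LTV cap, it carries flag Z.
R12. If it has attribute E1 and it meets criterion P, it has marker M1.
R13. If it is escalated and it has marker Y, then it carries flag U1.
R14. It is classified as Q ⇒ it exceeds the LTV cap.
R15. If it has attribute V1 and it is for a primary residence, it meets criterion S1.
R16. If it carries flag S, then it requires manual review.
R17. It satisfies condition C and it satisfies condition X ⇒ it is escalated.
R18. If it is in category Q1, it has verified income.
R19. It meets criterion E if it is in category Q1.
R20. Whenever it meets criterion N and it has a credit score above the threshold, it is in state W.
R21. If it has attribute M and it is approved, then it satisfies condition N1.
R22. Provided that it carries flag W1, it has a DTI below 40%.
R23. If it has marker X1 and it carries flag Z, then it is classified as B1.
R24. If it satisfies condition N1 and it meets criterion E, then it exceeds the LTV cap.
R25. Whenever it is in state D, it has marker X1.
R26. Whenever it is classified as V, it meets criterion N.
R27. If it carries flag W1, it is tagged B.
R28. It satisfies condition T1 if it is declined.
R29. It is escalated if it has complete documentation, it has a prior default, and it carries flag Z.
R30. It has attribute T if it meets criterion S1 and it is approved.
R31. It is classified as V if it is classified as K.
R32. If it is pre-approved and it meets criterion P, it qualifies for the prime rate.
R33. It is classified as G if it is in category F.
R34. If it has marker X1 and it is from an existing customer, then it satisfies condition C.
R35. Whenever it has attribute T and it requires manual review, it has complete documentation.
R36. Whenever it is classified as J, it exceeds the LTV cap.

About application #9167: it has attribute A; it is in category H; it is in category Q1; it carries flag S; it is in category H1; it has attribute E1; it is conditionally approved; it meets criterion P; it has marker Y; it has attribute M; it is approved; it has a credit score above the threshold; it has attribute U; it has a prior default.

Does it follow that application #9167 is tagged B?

Yes

By R1 (it has marker Y, it has a prior default): it has marker X1.
By R3 (it has attribute A, it has attribute U, it has a prior default): it meets criterion S1.
By R6 (it has marker X1, it is in category H1): it satisfies condition C.
By R8 (it satisfies condition C): it is classified as V.
By R12 (it has attribute E1, it meets criterion P): it has marker M1.
By R16 (it carries flag S): it requires manual review.
By R19 (it is in category Q1): it meets criterion E.
By R21 (it has attribute M, it is approved): it satisfies condition N1.
By R24 (it satisfies condition N1, it meets criterion E): it exceeds the LTV cap.
By R26 (it is classified as V): it meets criterion N.
By R30 (it meets criterion S1, it is approved): it has attribute T.
By R35 (it has attribute T, it requires manual review): it has complete documentation.
By R5 (it has marker M1, it is in category H1): it has a co-signer.
By R11 (it has a co-signer, it exceeds the LTV cap): it carries flag Z.
By R20 (it meets criterion N, it has a credit score above the threshold): it is in state W.
By R29 (it has complete documentation, it has a prior default, it carries flag Z): it is escalated.
By R13 (it is escalated, it has marker Y): it carries flag U1.
By R2 (it carries flag U1, it is in state W): it has attribute V1.
By R7 (it has attribute V1): it carries flag W1.
By R27 (it carries flag W1): it is tagged B.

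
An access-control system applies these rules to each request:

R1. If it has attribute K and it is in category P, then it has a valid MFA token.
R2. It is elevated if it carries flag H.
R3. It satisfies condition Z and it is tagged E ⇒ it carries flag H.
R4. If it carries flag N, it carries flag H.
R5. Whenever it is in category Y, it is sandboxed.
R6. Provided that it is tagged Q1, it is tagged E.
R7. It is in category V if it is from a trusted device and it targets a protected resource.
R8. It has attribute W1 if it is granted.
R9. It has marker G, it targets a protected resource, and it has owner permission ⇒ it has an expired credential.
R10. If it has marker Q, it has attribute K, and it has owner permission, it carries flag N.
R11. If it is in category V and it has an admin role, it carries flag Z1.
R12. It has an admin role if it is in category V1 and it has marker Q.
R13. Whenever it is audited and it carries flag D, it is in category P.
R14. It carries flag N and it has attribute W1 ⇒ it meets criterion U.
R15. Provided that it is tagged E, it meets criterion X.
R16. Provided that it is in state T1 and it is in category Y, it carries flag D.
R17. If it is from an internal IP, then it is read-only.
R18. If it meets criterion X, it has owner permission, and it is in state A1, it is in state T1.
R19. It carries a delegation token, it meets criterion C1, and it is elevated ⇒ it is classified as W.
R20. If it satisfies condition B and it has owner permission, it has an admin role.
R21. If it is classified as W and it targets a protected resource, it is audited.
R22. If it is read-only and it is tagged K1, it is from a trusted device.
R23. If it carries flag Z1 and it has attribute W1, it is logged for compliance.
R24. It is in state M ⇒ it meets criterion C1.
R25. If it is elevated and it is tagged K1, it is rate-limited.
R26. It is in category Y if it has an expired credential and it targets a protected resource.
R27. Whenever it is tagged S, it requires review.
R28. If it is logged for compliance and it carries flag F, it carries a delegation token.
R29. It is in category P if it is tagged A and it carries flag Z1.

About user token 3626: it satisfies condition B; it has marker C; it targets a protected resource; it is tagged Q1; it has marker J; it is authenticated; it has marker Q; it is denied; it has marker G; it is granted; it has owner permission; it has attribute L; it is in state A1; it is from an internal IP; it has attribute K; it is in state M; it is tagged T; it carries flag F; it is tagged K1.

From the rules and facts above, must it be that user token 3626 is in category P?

Yes

By R6 (it is tagged Q1): it is tagged E.
By R8 (it is granted): it has attribute W1.
By R9 (it has marker G, it targets a protected resource, it has owner permission): it has an expired credential.
By R10 (it has marker Q, it has attribute K, it has owner permission): it carries flag N.
By R15 (it is tagged E): it meets criterion X.
By R17 (it is from an internal IP): it is read-only.
By R18 (it meets criterion X, it has owner permission, it is in state A1): it is in state T1.
By R20 (it satisfies condition B, it has owner permission): it has an admin role.
By R22 (it is read-only, it is tagged K1): it is from a trusted device.
By R24 (it is in state M): it meets criterion C1.
By R26 (it has an expired credential, it targets a protected resource): it is in category Y.
By R4 (it carries flag N): it carries flag H.
By R7 (it is from a trusted device, it targets a protected resource): it is in category V.
By R11 (it is in category V, it has an admin role): it carries flag Z1.
By R16 (it is in state T1, it is in category Y): it carries flag D.
By R23 (it carries flag Z1, it has attribute W1): it is logged for compliance.
By R28 (it is logged for compliance, it carries flag F): it carries a delegation token.
By R2 (it carries flag H): it is elevated.
By R19 (it carries a delegation token, it meets criterion C1, it is elevated): it is classified as W.
By R21 (it is classified as W, it targets a protected resource): it is audited.
By R13 (it is audited, it carries flag D): it is in category P.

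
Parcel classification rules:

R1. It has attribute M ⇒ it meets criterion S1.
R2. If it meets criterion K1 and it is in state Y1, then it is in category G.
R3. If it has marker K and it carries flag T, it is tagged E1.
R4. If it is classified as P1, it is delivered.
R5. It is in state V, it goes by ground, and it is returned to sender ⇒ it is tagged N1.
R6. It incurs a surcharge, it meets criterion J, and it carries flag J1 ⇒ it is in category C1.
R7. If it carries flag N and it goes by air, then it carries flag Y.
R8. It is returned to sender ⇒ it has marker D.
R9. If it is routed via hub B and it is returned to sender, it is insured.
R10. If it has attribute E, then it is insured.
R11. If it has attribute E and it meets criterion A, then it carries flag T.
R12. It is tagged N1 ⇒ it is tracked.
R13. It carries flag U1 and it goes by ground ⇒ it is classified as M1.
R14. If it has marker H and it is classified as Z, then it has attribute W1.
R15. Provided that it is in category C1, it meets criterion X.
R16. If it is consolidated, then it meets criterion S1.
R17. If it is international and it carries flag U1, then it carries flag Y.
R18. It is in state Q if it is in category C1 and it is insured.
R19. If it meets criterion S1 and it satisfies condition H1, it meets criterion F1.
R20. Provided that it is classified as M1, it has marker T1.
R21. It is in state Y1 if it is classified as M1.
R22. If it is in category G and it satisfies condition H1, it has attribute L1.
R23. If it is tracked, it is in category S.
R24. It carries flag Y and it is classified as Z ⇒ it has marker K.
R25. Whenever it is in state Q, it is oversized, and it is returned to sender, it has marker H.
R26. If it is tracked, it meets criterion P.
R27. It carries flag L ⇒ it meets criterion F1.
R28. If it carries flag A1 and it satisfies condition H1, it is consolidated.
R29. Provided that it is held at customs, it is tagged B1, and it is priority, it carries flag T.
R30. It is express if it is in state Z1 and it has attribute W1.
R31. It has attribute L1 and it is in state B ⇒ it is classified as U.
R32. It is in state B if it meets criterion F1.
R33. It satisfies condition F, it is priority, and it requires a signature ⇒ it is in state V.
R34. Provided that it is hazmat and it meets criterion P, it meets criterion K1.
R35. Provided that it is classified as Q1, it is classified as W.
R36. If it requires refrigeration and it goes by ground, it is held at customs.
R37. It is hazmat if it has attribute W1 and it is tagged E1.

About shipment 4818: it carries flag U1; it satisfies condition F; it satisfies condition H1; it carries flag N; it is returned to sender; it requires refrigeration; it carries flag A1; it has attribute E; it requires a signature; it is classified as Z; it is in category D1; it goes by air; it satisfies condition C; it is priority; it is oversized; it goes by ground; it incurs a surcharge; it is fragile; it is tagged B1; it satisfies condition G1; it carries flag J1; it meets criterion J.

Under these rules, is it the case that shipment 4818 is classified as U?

Yes

By R6 (it incurs a surcharge, it meets criterion J, it carries flag J1): it is in category C1.
By R7 (it carries flag N, it goes by air): it carries flag Y.
By R10 (it has attribute E): it is insured.
By R13 (it carries flag U1, it goes by ground): it is classified as M1.
By R18 (it is in category C1, it is insured): it is in state Q.
By R21 (it is classified as M1): it is in state Y1.
By R24 (it carries flag Y, it is classified as Z): it has marker K.
By R25 (it is in state Q, it is oversized, it is returned to sender): it has marker H.
By R28 (it carries flag A1, it satisfies condition H1): it is consolidated.
By R33 (it satisfies condition F, it is priority, it requires a signature): it is in state V.
By R36 (it requires refrigeration, it goes by ground): it is held at customs.
By R5 (it is in state V, it goes by ground, it is returned to sender): it is tagged N1.
By R12 (it is tagged N1): it is tracked.
By R14 (it has marker H, it is classified as Z): it has attribute W1.
By R16 (it is consolidated): it meets criterion S1.
By R19 (it meets criterion S1, it satisfies condition H1): it meets criterion F1.
By R26 (it is tracked): it meets criterion P.
By R29 (it is held at customs, it is tagged B1, it is priority): it carries flag T.
By R32 (it meets criterion F1): it is in state B.
By R3 (it has marker K, it carries flag T): it is tagged E1.
By R37 (it has attribute W1, it is tagged E1): it is hazmat.
By R34 (it is hazmat, it meets criterion P): it meets criterion K1.
By R2 (it meets criterion K1, it is in state Y1): it is in category G.
By R22 (it is in category G, it satisfies condition H1): it has attribute L1.
By R31 (it has attribute L1, it is in state B): it is classified as U.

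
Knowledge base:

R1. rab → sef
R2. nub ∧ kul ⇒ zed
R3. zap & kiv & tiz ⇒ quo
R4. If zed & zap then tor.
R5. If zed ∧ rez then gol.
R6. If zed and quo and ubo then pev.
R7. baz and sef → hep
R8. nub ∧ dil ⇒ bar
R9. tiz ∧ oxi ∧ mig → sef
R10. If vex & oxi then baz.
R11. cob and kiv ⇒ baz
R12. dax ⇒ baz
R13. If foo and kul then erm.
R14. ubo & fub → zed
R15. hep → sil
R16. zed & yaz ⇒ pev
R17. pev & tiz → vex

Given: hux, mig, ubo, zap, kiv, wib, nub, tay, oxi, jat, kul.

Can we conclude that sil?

No

Forward chaining from the given facts derives: zed, tor.
The only rule concluding sil is R15, which needs hep; that is never established.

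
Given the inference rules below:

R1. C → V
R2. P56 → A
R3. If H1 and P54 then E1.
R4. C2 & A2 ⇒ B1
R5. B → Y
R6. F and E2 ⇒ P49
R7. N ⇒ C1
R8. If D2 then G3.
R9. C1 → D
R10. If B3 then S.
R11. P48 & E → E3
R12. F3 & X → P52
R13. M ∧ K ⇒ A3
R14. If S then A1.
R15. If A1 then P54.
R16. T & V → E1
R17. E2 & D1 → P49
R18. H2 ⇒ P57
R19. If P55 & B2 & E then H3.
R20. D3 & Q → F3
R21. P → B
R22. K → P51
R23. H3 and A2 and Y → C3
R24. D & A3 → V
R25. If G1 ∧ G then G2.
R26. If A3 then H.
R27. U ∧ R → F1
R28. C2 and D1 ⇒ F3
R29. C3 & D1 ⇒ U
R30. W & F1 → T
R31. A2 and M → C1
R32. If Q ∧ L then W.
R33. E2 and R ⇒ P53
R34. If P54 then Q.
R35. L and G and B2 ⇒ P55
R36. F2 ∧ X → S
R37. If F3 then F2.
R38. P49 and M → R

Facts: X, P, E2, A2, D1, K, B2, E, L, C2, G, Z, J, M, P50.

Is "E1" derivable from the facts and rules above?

Yes

A3  (by R13: M, K)
P49  (by R17: E2, D1)
B  (by R21: P)
F3  (by R28: C2, D1)
C1  (by R31: A2, M)
P55  (by R35: L, G, B2)
F2  (by R37: F3)
R  (by R38: P49, M)
Y  (by R5: B)
D  (by R9: C1)
H3  (by R19: P55, B2, E)
C3  (by R23: H3, A2, Y)
V  (by R24: D, A3)
U  (by R29: C3, D1)
S  (by R36: F2, X)
A1  (by R14: S)
P54  (by R15: A1)
F1  (by R27: U, R)
Q  (by R34: P54)
W  (by R32: Q, L)
T  (by R30: W, F1)
E1  (by R16: T, V)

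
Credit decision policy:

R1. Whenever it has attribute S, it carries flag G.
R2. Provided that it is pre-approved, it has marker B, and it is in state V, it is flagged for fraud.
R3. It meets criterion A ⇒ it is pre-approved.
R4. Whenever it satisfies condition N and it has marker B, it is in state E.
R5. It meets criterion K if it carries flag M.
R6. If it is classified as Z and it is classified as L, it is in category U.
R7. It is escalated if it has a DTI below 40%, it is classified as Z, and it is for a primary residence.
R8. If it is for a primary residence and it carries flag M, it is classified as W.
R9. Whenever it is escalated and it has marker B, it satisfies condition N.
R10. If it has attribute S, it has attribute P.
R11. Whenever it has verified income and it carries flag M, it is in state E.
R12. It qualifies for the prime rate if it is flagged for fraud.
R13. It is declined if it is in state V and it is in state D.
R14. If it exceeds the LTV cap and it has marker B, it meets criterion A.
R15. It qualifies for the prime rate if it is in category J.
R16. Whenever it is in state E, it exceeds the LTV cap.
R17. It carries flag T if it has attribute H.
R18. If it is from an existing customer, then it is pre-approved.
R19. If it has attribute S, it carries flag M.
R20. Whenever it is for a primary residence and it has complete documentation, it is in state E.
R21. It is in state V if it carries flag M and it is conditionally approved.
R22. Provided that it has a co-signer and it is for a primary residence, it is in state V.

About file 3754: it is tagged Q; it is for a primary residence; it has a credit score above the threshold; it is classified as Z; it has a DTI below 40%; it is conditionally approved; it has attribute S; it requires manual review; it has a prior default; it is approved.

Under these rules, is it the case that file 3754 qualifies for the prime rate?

No

Forward chaining from the given facts derives: carries flag G, is escalated, has attribute P, carries flag M, is in state V, meets criterion K, is classified as W.
Rules concluding "it qualifies for the prime rate": R12 needs "it is flagged for fraud"; R15 needs "it is in category J" — none of these are established.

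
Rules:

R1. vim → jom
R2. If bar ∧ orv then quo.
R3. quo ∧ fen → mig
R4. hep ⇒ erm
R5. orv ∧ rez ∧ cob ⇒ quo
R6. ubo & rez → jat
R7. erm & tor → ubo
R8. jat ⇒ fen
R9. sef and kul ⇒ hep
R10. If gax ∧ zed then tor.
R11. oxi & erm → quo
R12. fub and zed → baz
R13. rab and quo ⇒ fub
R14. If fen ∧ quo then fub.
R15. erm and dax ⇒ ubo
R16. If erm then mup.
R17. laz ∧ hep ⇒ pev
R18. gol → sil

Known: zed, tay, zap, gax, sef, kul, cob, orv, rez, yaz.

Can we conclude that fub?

quo  (by R5: orv, rez, cob)
hep  (by R9: sef, kul)
tor  (by R10: gax, zed)
erm  (by R4: hep)
ubo  (by R7: erm, tor)
jat  (by R6: ubo, rez)
fen  (by R8: jat)
fub  (by R14: fen, quo)

Yes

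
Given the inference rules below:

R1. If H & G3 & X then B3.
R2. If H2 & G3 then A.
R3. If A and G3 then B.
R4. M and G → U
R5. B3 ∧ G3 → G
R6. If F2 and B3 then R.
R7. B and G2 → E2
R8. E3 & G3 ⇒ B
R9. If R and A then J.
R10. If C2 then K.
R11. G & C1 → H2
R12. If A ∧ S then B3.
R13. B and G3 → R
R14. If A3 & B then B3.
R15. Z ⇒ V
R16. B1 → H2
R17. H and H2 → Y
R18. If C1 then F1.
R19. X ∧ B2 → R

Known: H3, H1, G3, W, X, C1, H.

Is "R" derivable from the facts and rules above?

Yes

B3  (by R1: H, G3, X)
G  (by R5: B3, G3)
H2  (by R11: G, C1)
A  (by R2: H2, G3)
B  (by R3: A, G3)
R  (by R13: B, G3)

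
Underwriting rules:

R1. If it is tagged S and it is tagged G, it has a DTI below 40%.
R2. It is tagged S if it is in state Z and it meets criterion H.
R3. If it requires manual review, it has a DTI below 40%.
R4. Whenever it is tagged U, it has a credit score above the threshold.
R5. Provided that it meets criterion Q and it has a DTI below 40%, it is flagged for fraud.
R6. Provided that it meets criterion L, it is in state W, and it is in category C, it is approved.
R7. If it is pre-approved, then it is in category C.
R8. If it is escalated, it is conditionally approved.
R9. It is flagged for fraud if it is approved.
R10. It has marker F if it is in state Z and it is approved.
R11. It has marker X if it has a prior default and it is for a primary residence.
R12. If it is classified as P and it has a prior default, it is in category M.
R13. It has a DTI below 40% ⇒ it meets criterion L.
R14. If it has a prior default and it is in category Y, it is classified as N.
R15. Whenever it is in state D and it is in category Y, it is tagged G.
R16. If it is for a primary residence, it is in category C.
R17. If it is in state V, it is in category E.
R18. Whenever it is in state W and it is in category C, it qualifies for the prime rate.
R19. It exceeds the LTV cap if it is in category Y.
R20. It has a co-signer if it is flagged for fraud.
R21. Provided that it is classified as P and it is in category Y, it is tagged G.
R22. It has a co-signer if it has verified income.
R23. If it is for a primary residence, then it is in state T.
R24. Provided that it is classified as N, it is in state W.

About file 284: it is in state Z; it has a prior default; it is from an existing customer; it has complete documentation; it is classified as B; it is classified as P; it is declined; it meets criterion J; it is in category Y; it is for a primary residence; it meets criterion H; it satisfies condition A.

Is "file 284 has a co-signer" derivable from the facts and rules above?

By R2 (it is in state Z, it meets criterion H): it is tagged S.
By R14 (it has a prior default, it is in category Y): it is classified as N.
By R16 (it is for a primary residence): it is in category C.
By R21 (it is classified as P, it is in category Y): it is tagged G.
By R24 (it is classified as N): it is in state W.
By R1 (it is tagged S, it is tagged G): it has a DTI below 40%.
By R13 (it has a DTI below 40%): it meets criterion L.
By R6 (it meets criterion L, it is in state W, it is in category C): it is approved.
By R9 (it is approved): it is flagged for fraud.
By R20 (it is flagged for fraud): it has a co-signer.

Yes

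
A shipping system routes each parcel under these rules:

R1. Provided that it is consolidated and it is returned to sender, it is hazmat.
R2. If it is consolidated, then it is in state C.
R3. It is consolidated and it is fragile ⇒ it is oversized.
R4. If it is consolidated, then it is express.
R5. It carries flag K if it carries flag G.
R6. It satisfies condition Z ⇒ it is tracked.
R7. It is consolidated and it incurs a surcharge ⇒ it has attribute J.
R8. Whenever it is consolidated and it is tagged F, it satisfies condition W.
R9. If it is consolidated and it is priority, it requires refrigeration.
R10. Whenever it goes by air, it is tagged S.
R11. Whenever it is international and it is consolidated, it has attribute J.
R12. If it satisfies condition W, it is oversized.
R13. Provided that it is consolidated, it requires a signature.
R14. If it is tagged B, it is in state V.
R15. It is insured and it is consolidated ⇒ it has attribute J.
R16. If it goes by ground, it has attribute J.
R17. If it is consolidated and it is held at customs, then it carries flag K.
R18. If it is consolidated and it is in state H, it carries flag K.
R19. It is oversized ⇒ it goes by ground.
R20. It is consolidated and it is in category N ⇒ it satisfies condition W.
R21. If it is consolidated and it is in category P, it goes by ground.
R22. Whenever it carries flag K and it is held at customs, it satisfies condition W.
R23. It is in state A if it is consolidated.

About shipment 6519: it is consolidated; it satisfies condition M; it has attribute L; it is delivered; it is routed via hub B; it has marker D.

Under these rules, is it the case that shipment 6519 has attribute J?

No

Forward chaining from the given facts derives: is in state C, is express, requires a signature, is in state A.
Rules concluding "it has attribute J": R7 needs "it incurs a surcharge"; R11 needs "it is international"; R15 needs "it is insured"; R16 needs "it goes by ground" — none of these are established.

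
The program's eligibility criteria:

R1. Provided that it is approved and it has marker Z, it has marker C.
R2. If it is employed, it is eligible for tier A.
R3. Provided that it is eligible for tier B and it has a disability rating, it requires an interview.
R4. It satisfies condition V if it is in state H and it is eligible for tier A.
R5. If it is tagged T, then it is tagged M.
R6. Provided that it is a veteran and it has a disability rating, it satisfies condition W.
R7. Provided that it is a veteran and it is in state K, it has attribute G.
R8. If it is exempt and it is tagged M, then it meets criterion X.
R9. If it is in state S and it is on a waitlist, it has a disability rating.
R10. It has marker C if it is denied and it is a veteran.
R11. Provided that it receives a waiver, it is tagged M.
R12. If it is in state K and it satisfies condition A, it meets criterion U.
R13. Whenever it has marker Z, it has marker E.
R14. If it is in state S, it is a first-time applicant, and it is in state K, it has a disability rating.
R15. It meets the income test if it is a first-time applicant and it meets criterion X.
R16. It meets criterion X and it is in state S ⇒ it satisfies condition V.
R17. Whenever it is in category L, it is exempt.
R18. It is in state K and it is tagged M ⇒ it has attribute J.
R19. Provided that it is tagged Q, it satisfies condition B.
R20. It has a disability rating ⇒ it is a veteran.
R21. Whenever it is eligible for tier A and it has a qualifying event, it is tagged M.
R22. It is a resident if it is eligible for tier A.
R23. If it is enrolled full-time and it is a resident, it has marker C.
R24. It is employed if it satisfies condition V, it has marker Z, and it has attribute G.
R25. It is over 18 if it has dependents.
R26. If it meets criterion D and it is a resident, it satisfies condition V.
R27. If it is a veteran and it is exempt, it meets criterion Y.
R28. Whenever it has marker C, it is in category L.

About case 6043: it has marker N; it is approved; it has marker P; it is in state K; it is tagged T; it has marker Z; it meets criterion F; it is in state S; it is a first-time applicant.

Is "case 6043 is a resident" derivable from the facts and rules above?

Yes

By R1 (it is approved, it has marker Z): it has marker C.
By R5 (it is tagged T): it is tagged M.
By R14 (it is in state S, it is a first-time applicant, it is in state K): it has a disability rating.
By R20 (it has a disability rating): it is a veteran.
By R28 (it has marker C): it is in category L.
By R7 (it is a veteran, it is in state K): it has attribute G.
By R17 (it is in category L): it is exempt.
By R8 (it is exempt, it is tagged M): it meets criterion X.
By R16 (it meets criterion X, it is in state S): it satisfies condition V.
By R24 (it satisfies condition V, it has marker Z, it has attribute G): it is employed.
By R2 (it is employed): it is eligible for tier A.
By R22 (it is eligible for tier A): it is a resident.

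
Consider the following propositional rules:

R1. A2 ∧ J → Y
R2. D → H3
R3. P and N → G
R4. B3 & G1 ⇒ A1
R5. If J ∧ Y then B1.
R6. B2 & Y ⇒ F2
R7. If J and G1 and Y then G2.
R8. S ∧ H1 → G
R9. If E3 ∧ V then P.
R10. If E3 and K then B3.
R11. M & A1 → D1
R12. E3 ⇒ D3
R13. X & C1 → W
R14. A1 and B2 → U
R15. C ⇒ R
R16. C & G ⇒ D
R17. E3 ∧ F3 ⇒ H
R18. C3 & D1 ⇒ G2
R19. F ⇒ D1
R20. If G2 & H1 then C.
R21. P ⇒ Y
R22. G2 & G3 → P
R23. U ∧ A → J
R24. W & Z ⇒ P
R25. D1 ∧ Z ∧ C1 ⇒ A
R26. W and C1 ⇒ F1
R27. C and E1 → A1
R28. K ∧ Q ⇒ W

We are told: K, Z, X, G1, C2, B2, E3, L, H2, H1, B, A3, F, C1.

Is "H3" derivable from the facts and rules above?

No

Forward chaining from the given facts derives: B3, D3, W, D1, P, A, F1, A1, U, Y, J, B1, F2, G2, C, R.
The only rule concluding H3 is R2, which needs D; that is never established.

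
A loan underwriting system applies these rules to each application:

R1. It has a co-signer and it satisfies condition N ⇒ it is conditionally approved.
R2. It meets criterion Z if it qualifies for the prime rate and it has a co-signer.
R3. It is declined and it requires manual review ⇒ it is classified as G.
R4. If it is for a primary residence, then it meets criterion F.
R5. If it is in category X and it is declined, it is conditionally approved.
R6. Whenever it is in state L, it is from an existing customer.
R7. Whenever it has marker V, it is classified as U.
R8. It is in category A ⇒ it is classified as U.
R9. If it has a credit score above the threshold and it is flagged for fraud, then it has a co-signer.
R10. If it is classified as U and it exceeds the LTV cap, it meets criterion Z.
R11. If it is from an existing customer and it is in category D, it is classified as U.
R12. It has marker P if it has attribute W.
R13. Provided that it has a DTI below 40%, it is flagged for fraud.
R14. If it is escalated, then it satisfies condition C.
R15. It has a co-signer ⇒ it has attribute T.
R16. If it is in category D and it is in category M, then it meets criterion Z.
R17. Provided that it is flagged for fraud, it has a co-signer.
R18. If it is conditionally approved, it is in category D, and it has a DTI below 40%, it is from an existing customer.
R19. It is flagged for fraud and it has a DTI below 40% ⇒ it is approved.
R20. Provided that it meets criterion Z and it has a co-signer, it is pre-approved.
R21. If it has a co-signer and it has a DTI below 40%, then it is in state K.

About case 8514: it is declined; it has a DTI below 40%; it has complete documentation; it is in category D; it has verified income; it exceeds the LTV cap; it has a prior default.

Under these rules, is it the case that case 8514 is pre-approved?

Forward chaining from the given facts derives: is flagged for fraud, has a co-signer, is approved, is in state K, has attribute T.
The only rule concluding "it is pre-approved" is R20, which needs "it meets criterion Z"; that is never established.

No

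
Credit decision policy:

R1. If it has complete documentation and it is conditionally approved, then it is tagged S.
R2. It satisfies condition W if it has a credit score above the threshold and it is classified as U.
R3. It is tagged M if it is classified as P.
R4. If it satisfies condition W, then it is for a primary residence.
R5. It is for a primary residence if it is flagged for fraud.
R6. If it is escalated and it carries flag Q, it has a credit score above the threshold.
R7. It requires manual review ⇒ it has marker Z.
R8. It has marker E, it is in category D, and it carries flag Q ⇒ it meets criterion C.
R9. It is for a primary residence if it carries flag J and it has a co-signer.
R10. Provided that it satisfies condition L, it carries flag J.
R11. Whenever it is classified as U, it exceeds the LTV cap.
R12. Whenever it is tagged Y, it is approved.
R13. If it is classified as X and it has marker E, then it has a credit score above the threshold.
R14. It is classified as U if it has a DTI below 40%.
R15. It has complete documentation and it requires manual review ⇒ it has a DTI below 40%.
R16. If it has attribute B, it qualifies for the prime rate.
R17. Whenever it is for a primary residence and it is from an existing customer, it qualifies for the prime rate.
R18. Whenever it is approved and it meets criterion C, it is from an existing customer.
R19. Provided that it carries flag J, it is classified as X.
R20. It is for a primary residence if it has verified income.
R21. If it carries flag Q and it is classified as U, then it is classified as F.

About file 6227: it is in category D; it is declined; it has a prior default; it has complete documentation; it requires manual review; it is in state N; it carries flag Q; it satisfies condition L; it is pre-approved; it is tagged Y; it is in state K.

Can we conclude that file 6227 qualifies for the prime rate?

Forward chaining from the given facts derives: has marker Z, carries flag J, is approved, has a DTI below 40%, is classified as X, is classified as U, is classified as F, exceeds the LTV cap.
Rules concluding "it qualifies for the prime rate": R16 needs "it has attribute B"; R17 needs "it is for a primary residence" — none of these are established.

No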